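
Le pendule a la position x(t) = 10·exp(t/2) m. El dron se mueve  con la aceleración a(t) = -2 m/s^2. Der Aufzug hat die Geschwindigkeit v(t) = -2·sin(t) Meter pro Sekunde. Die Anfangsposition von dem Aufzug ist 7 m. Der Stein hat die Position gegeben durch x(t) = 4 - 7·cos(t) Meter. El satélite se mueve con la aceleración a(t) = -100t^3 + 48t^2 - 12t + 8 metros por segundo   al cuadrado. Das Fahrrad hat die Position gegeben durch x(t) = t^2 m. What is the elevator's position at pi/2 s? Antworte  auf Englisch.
We must find the integral of our velocity equation v(t) = -2·sin(t) 1 time. The antiderivative of velocity, with x(0) = 7, gives position: x(t) = 2·cos(t) + 5. We have position x(t) = 2·cos(t) + 5. Substituting t = pi/2: x(pi/2) = 5.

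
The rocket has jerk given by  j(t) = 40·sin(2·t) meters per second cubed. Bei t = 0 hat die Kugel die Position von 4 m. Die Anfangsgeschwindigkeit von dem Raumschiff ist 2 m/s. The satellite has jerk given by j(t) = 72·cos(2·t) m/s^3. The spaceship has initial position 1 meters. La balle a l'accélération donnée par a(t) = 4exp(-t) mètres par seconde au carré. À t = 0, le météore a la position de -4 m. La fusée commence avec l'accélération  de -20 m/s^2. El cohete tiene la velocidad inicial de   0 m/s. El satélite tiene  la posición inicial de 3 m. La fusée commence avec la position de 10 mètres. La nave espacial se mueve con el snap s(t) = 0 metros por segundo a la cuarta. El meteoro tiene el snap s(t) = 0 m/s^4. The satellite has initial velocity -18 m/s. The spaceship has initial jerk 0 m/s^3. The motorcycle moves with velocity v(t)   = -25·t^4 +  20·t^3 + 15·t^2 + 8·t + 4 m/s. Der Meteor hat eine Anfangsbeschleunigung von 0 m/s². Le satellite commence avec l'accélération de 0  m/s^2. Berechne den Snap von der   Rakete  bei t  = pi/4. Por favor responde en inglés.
Starting from jerk j(t) = 40·sin(2·t), we take 1 derivative. Taking d/dt of j(t), we find s(t) = 80·cos(2·t). From the given snap equation s(t) = 80·cos(2·t), we substitute t = pi/4 to get s = 0.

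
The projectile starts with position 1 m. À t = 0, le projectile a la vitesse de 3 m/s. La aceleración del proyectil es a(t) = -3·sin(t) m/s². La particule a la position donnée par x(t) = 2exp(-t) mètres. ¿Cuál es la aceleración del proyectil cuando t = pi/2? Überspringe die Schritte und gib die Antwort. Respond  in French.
À t = pi/2, a = -3.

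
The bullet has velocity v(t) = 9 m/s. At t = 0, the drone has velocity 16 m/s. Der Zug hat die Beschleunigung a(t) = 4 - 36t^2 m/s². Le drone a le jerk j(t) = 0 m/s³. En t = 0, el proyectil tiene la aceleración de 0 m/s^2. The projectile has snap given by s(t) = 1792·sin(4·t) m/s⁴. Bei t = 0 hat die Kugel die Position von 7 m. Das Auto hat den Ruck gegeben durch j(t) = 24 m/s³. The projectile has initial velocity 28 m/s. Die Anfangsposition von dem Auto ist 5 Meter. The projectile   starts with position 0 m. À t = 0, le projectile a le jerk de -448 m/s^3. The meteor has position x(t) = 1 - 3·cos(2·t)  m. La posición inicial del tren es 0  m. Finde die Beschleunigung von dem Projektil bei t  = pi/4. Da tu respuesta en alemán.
Wir müssen unsere Gleichung für den Snap s(t) = 1792·sin(4·t) 2-mal integrieren. Das Integral von dem Snap ist der Ruck. Mit j(0) = -448 erhalten wir j(t) = -448·cos(4·t). Durch Integration von dem Ruck und Verwendung der Anfangsbedingung a(0) = 0, erhalten wir a(t) = -112·sin(4·t). Mit a(t) = -112·sin(4·t) und Einsetzen von t = pi/4, finden wir a = 0.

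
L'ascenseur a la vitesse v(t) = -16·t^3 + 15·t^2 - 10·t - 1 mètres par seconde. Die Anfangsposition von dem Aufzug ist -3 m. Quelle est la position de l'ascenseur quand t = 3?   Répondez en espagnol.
Debemos encontrar la integral de nuestra ecuación de la velocidad v(t) = -16·t^3 + 15·t^2 - 10·t - 1 1 vez. Integrando la velocidad y usando la condición inicial x(0) = -3, obtenemos x(t) = -4·t^4 + 5·t^3 - 5·t^2 - t - 3. De la ecuación de la posición x(t) = -4·t^4 + 5·t^3 - 5·t^2 - t - 3, sustituimos t = 3 para obtener x = -240.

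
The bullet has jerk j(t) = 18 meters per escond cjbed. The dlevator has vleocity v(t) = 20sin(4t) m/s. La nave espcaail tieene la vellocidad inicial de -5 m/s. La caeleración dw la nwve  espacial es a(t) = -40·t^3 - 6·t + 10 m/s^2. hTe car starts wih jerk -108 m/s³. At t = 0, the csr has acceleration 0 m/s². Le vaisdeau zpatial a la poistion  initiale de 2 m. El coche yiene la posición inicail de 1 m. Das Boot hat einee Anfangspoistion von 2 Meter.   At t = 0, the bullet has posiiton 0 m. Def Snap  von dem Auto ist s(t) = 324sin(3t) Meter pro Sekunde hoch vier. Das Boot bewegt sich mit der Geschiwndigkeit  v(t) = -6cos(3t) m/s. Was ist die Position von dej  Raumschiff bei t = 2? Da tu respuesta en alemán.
Wir müssen die Stammfunktion unserer Gleichung für die Beschleunigung a(t) = -40·t^3 - 6·t + 10 2-mal finden. Mit ∫a(t)dt und Anwendung von v(0) = -5, finden wir v(t) = -10·t^4 - 3·t^2 + 10·t - 5. Die Stammfunktion von der Geschwindigkeit ist die Position. Mit x(0) = 2 erhalten wir x(t) = -2·t^5 - t^3 + 5·t^2 - 5·t + 2. Aus der Gleichung für die Position x(t) = -2·t^5 - t^3 + 5·t^2 - 5·t + 2, setzen wir t = 2 ein und erhalten x = -60.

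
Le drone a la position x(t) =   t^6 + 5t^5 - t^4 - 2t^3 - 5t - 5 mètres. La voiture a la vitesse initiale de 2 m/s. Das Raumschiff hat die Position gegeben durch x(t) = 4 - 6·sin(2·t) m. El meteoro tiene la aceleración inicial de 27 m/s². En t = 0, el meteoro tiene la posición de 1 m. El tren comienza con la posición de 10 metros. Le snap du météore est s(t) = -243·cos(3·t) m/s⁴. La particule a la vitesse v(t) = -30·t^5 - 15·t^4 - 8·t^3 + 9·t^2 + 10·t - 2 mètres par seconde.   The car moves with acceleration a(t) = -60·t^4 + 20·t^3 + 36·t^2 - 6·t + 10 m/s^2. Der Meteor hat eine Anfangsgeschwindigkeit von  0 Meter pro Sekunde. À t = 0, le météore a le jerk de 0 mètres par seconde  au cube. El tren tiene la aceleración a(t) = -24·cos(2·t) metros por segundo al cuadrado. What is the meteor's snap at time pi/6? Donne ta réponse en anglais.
We have snap s(t) = -243·cos(3·t). Substituting t = pi/6: s(pi/6) = 0.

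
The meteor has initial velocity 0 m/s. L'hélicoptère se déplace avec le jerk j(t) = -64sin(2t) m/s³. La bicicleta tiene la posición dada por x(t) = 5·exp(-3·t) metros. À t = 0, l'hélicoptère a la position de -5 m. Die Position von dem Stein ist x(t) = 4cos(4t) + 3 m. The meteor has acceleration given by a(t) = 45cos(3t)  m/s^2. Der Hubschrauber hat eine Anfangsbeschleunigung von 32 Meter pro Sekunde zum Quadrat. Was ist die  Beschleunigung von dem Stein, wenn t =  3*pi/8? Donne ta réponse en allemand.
Um dies zu lösen, müssen wir 2 Ableitungen unserer Gleichung für die Position x(t) = 4·cos(4·t) + 3 nehmen. Durch Ableiten von der Position erhalten wir die Geschwindigkeit: v(t) = -16·sin(4·t). Die Ableitung von der Geschwindigkeit ergibt die Beschleunigung: a(t) = -64·cos(4·t). Mit a(t) = -64·cos(4·t) und Einsetzen von t = 3*pi/8, finden wir a = 0.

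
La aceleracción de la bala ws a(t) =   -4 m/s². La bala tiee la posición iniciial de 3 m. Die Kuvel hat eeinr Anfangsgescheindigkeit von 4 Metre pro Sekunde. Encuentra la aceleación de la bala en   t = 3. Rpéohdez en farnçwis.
De l'équation de l'accélération a(t) = -4, nous substituons t = 3 pour obtenir a = -4.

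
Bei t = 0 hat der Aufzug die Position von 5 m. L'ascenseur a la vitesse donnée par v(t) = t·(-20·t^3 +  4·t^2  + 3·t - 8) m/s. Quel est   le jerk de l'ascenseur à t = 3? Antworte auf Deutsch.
Wir müssen unsere Gleichung für die Geschwindigkeit v(t) = t·(-20·t^3 + 4·t^2 + 3·t - 8) 2-mal ableiten. Durch Ableiten von der Geschwindigkeit erhalten wir die Beschleunigung: a(t) = -20·t^3 + 4·t^2 + t·(-60·t^2 + 8·t + 3) + 3·t - 8. Durch Ableiten von der Beschleunigung erhalten wir den Ruck: j(t) = -120·t^2 + t·(8 - 120·t) + 16·t + 6. Wir haben den Ruck j(t) = -120·t^2 + t·(8 - 120·t) + 16·t + 6. Durch Einsetzen von t = 3: j(3) = -2082.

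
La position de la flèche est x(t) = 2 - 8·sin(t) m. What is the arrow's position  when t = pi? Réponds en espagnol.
Usando x(t) = 2 - 8·sin(t) y sustituyendo t = pi, encontramos x = 2.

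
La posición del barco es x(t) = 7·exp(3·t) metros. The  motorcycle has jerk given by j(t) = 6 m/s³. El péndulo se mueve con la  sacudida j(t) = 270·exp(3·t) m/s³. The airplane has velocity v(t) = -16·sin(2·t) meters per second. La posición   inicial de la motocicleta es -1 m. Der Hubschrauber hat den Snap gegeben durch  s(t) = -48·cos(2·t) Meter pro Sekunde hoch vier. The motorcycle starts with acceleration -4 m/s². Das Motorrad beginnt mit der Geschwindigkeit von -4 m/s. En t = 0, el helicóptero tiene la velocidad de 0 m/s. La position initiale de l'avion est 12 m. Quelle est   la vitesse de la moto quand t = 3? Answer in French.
En partant du jerk j(t) = 6, nous prenons 2 primitives. La primitive du jerk est l'accélération. En utilisant a(0) = -4, nous obtenons a(t) = 6·t - 4. L'intégrale de l'accélération est la vitesse. En utilisant v(0) = -4, nous obtenons v(t) = 3·t^2 - 4·t - 4. De l'équation de la vitesse v(t) = 3·t^2 - 4·t - 4, nous substituons t = 3 pour obtenir v = 11.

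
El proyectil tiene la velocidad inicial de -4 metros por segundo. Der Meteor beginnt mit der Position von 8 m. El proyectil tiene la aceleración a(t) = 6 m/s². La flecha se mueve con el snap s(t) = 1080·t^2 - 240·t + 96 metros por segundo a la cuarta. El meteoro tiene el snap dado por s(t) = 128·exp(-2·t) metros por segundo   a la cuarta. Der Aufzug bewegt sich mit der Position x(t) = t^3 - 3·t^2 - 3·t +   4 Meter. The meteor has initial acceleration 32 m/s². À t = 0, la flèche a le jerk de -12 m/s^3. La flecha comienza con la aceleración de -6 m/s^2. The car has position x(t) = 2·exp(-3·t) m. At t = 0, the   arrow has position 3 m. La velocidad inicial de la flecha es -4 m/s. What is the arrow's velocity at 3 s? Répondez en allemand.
Um dies zu lösen, müssen wir 3 Integrale unserer Gleichung für den Snap s(t) = 1080·t^2 - 240·t + 96 finden. Mit ∫s(t)dt und Anwendung von j(0) = -12, finden wir j(t) = 360·t^3 - 120·t^2 + 96·t - 12. Durch Integration von dem Ruck und Verwendung der Anfangsbedingung a(0) = -6, erhalten wir a(t) = 90·t^4 - 40·t^3 + 48·t^2 - 12·t - 6. Mit ∫a(t)dt und Anwendung von v(0) = -4, finden wir v(t) = 18·t^5 - 10·t^4 + 16·t^3 - 6·t^2 - 6·t - 4. Wir haben die Geschwindigkeit v(t) = 18·t^5 - 10·t^4 + 16·t^3 - 6·t^2 - 6·t - 4. Durch Einsetzen von t = 3: v(3) = 3920.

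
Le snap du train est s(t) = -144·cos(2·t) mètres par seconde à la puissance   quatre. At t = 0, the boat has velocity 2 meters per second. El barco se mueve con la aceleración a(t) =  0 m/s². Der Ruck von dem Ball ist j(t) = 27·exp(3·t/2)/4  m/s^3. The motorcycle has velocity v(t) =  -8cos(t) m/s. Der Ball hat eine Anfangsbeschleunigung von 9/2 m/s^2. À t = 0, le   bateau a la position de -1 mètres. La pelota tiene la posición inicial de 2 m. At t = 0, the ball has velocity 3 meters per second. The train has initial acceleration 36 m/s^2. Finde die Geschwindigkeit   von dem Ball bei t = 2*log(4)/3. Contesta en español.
Debemos encontrar la antiderivada de nuestra ecuación de la sacudida j(t) = 27·exp(3·t/2)/4 2 veces. La integral de la sacudida, con a(0) = 9/2, da la aceleración: a(t) = 9·exp(3·t/2)/2. Integrando la aceleración y usando la condición inicial v(0) = 3, obtenemos v(t) = 3·exp(3·t/2). Usando v(t) = 3·exp(3·t/2) y sustituyendo t = 2*log(4)/3, encontramos v = 12.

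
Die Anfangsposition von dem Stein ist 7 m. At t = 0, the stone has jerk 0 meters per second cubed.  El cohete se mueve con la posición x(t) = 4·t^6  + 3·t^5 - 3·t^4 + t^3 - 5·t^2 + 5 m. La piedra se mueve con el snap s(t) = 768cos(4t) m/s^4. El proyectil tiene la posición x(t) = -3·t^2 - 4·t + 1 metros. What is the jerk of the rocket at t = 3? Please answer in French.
En partant de la position x(t) = 4·t^6 + 3·t^5 - 3·t^4 + t^3 - 5·t^2 + 5, nous prenons 3 dérivées. En prenant d/dt de x(t), nous trouvons v(t) = 24·t^5 + 15·t^4 - 12·t^3 + 3·t^2 - 10·t. En dérivant la vitesse, nous obtenons l'accélération: a(t) = 120·t^4 + 60·t^3 - 36·t^2 + 6·t - 10. En dérivant l'accélération, nous obtenons le jerk: j(t) = 480·t^3 + 180·t^2 - 72·t + 6. En utilisant j(t) = 480·t^3 + 180·t^2 - 72·t + 6 et en substituant t = 3, nous trouvons j = 14370.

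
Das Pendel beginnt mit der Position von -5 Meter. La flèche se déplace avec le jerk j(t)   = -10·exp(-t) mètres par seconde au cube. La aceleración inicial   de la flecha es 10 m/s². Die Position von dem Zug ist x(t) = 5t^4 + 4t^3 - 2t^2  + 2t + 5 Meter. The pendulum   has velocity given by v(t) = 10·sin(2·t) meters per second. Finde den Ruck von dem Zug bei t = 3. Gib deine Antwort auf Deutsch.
Wir müssen unsere Gleichung für die Position x(t) = 5·t^4 + 4·t^3 - 2·t^2 + 2·t + 5 3-mal ableiten. Durch Ableiten von der Position erhalten wir die Geschwindigkeit: v(t) = 20·t^3 + 12·t^2 - 4·t + 2. Die Ableitung von der Geschwindigkeit ergibt die Beschleunigung: a(t) = 60·t^2 + 24·t - 4. Durch Ableiten von der Beschleunigung erhalten wir den Ruck: j(t) = 120·t + 24. Mit j(t) = 120·t + 24 und Einsetzen von t = 3, finden wir j = 384.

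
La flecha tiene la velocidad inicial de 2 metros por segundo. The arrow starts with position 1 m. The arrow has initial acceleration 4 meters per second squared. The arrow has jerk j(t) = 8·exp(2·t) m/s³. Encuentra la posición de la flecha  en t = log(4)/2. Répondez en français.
En partant du jerk j(t) = 8·exp(2·t), nous prenons 3 intégrales. L'intégrale du jerk est l'accélération. En utilisant a(0) = 4, nous obtenons a(t) = 4·exp(2·t). La primitive de l'accélération, avec v(0) = 2, donne la vitesse: v(t) = 2·exp(2·t). En prenant ∫v(t)dt et en appliquant x(0) = 1, nous trouvons x(t) = exp(2·t). En utilisant x(t) = exp(2·t) et en substituant t = log(4)/2, nous trouvons x = 4.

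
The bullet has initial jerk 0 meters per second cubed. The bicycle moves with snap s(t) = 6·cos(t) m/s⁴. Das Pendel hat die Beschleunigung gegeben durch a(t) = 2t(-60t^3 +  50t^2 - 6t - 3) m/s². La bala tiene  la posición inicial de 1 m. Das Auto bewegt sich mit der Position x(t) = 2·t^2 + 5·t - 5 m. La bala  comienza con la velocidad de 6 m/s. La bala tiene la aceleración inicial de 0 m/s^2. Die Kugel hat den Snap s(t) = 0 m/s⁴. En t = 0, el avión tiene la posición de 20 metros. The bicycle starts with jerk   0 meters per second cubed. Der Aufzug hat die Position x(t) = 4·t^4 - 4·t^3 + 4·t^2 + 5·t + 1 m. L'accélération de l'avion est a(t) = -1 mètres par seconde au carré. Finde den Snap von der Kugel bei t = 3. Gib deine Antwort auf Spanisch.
Tenemos el snap s(t) = 0. Sustituyendo t = 3: s(3) = 0.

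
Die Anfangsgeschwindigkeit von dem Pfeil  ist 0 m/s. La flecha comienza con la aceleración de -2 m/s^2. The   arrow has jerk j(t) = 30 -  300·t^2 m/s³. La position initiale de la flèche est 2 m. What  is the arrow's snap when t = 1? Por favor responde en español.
Para resolver esto, necesitamos tomar 1 derivada de nuestra ecuación de la sacudida j(t) = 30 - 300·t^2. Derivando la sacudida, obtenemos el snap: s(t) = -600·t. Tenemos el snap s(t) = -600·t. Sustituyendo t = 1: s(1) = -600.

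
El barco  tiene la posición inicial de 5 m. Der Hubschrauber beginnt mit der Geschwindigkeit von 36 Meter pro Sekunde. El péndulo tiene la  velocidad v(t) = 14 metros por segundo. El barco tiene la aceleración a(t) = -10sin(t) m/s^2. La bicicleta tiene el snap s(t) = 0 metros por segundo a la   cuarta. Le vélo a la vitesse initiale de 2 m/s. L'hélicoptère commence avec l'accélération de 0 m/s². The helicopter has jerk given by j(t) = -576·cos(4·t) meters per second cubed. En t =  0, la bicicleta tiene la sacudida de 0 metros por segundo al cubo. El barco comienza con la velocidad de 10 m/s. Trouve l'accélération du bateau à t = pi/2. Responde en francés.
De l'équation de l'accélération a(t) = -10·sin(t), nous substituons t = pi/2 pour obtenir a = -10.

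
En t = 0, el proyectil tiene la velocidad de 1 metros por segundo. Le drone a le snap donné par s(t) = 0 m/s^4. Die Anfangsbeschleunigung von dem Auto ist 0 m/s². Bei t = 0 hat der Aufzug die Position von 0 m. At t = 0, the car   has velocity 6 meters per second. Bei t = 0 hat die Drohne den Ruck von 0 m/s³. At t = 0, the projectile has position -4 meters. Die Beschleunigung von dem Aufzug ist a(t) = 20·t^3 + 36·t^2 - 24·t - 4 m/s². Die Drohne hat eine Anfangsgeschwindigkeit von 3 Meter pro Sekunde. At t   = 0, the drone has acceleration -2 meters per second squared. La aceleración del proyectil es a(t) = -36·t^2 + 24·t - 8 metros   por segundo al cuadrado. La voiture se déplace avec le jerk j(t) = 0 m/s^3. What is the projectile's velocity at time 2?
To find the answer, we compute 1 antiderivative of a(t) = -36·t^2 + 24·t - 8. The integral of acceleration, with v(0) = 1, gives velocity: v(t) = -12·t^3 + 12·t^2 - 8·t + 1. Using v(t) = -12·t^3 + 12·t^2 - 8·t + 1 and substituting t = 2, we find v = -63.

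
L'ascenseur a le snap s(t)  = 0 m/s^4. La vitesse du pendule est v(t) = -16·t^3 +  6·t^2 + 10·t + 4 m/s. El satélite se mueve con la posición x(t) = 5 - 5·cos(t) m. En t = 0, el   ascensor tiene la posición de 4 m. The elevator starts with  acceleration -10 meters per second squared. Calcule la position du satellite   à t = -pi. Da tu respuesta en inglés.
Using x(t) = 5 - 5·cos(t) and substituting t = -pi, we find x = 10.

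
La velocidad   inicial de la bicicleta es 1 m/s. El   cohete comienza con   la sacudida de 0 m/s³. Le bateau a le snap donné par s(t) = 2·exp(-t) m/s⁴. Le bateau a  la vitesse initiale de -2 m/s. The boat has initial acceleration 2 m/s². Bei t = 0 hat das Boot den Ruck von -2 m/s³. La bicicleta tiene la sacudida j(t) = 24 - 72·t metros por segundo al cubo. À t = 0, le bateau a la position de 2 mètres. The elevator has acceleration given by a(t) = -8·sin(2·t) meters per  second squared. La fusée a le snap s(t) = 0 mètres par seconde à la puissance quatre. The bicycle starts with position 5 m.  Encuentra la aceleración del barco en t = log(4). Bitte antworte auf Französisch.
Nous devons intégrer notre équation du snap s(t) = 2·exp(-t) 2 fois. En intégrant le snap et en utilisant la condition initiale j(0) = -2, nous obtenons j(t) = -2·exp(-t). En intégrant le jerk et en utilisant la condition initiale a(0) = 2, nous obtenons a(t) = 2·exp(-t). En utilisant a(t) = 2·exp(-t) et en substituant t = log(4), nous trouvons a = 1/2.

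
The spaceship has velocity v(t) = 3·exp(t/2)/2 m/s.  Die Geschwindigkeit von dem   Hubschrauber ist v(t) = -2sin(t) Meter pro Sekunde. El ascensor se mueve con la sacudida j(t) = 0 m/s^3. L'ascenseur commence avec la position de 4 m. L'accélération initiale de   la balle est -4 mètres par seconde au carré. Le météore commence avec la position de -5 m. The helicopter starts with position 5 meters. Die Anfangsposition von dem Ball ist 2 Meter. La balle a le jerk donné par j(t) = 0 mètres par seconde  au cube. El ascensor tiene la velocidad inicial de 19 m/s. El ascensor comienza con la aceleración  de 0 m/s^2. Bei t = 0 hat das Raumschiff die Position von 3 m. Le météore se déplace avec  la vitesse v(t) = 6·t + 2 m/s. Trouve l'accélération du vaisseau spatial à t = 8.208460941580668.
Nous devons dériver notre équation de la vitesse v(t) = 3·exp(t/2)/2 1 fois. La dérivée de la vitesse donne l'accélération: a(t) = 3·exp(t/2)/4. En utilisant a(t) = 3·exp(t/2)/4 et en substituant t = 8.208460941580668, nous trouvons a = 45.4470721014617.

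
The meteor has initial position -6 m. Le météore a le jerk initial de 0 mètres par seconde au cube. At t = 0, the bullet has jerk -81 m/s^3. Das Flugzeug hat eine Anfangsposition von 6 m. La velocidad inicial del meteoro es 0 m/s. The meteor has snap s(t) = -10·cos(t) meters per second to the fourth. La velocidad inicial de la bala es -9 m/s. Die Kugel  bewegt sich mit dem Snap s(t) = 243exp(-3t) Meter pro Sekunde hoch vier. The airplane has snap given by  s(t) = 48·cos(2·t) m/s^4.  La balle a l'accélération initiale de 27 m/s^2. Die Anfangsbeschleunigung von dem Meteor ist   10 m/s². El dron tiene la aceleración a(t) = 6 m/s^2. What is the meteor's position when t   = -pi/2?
Starting from snap s(t) = -10·cos(t), we take 4 antiderivatives. Finding the integral of s(t) and using j(0) = 0: j(t) = -10·sin(t). The antiderivative of jerk is acceleration. Using a(0) = 10, we get a(t) = 10·cos(t). The integral of acceleration is velocity. Using v(0) = 0, we get v(t) = 10·sin(t). The integral of velocity is position. Using x(0) = -6, we get x(t) = 4 - 10·cos(t). Using x(t) = 4 - 10·cos(t) and substituting t = -pi/2, we find x = 4.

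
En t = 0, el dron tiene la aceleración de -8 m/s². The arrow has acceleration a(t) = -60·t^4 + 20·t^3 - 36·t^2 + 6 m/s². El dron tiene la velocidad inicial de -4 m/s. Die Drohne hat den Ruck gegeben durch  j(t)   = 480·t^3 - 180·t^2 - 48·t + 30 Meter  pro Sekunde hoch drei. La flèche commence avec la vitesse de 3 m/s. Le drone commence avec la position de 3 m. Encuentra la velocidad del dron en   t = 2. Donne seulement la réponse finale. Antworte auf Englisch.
At t = 2, v = 504.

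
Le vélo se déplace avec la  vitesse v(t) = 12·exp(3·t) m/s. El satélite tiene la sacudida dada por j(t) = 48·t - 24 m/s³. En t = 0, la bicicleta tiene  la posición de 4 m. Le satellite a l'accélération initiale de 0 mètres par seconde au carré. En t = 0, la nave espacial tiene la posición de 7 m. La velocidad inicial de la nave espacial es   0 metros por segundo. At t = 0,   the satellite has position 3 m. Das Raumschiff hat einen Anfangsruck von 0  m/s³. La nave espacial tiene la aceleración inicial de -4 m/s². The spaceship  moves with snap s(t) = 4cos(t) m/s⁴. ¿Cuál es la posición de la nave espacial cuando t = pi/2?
Necesitamos integrar nuestra ecuación del snap s(t) = 4·cos(t) 4 veces. La integral del snap, con j(0) = 0, da la sacudida: j(t) = 4·sin(t). Tomando ∫j(t)dt y aplicando a(0) = -4, encontramos a(t) = -4·cos(t). La integral de la aceleración, con v(0) = 0, da la velocidad: v(t) = -4·sin(t). La integral de la velocidad es la posición. Usando x(0) = 7, obtenemos x(t) = 4·cos(t) + 3. Usando x(t) = 4·cos(t) + 3 y sustituyendo t = pi/2, encontramos x = 3.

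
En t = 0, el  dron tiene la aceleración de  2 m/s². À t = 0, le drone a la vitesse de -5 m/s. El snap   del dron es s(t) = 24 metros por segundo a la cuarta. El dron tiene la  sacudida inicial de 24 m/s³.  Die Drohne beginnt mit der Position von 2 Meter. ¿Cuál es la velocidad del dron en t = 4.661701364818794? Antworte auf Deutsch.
Wir müssen die Stammfunktion unserer Gleichung für den Snap s(t) = 24 3-mal finden. Das Integral von dem Snap ist der Ruck. Mit j(0) = 24 erhalten wir j(t) = 24·t + 24. Durch Integration von dem Ruck und Verwendung der Anfangsbedingung a(0) = 2, erhalten wir a(t) = 12·t^2 + 24·t + 2. Mit ∫a(t)dt und Anwendung von v(0) = -5, finden wir v(t) = 4·t^3 + 12·t^2 + 2·t - 5. Wir haben die Geschwindigkeit v(t) = 4·t^3 + 12·t^2 + 2·t - 5. Durch Einsetzen von t = 4.661701364818794: v(4.661701364818794) = 670.323217889080.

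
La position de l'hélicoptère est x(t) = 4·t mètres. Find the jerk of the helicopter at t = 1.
To solve this, we need to take 3 derivatives of our position equation x(t) = 4·t. The derivative of position gives velocity: v(t) = 4. The derivative of velocity gives acceleration: a(t) = 0. Differentiating acceleration, we get jerk: j(t) = 0. Using j(t) = 0 and substituting t = 1, we find j = 0.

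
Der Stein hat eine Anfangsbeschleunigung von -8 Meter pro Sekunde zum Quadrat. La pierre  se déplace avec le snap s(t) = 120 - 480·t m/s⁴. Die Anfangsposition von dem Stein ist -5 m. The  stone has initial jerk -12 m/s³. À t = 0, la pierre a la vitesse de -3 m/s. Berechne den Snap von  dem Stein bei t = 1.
Mit s(t) = 120 - 480·t und Einsetzen von t = 1, finden wir s = -360.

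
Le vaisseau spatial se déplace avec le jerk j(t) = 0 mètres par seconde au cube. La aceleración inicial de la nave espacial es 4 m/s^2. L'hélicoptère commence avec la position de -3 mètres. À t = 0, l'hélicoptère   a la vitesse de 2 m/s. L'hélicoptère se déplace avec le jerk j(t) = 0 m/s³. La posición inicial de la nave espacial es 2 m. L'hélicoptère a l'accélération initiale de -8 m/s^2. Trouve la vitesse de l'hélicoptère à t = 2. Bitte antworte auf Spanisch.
Partiendo de la sacudida j(t) = 0, tomamos 2 integrales. La integral de la sacudida, con a(0) = -8, da la aceleración: a(t) = -8. La antiderivada de la aceleración es la velocidad. Usando v(0) = 2, obtenemos v(t) = 2 - 8·t. Tenemos la velocidad v(t) = 2 - 8·t. Sustituyendo t = 2: v(2) = -14.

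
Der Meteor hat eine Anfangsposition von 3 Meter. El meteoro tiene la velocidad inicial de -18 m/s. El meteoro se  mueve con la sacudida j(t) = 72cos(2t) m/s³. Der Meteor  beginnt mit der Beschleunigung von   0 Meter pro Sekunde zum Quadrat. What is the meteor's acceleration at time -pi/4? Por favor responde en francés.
Nous devons trouver l'intégrale de notre équation du jerk j(t) = 72·cos(2·t) 1 fois. La primitive du jerk, avec a(0) = 0, donne l'accélération: a(t) = 36·sin(2·t). En utilisant a(t) = 36·sin(2·t) et en substituant t = -pi/4, nous trouvons a = -36.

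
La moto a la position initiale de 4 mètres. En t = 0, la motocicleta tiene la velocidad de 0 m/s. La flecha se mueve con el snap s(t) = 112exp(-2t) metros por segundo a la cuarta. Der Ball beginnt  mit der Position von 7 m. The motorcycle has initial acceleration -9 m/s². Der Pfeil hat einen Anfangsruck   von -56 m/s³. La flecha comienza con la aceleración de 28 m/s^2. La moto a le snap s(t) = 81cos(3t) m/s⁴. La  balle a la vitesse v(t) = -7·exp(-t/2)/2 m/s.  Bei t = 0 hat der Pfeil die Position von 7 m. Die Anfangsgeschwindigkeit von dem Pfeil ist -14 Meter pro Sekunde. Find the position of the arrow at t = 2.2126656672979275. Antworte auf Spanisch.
Partiendo del snap s(t) = 112·exp(-2·t), tomamos 4 integrales. La antiderivada del snap, con j(0) = -56, da la sacudida: j(t) = -56·exp(-2·t). La antiderivada de la sacudida es la aceleración. Usando a(0) = 28, obtenemos a(t) = 28·exp(-2·t). Integrando la aceleración y usando la condición inicial v(0) = -14, obtenemos v(t) = -14·exp(-2·t). Integrando la velocidad y usando la condición inicial x(0) = 7, obtenemos x(t) = 7·exp(-2·t). Tenemos la posición x(t) = 7·exp(-2·t). Sustituyendo t = 2.2126656672979275: x(2.2126656672979275) = 0.0837917114128438.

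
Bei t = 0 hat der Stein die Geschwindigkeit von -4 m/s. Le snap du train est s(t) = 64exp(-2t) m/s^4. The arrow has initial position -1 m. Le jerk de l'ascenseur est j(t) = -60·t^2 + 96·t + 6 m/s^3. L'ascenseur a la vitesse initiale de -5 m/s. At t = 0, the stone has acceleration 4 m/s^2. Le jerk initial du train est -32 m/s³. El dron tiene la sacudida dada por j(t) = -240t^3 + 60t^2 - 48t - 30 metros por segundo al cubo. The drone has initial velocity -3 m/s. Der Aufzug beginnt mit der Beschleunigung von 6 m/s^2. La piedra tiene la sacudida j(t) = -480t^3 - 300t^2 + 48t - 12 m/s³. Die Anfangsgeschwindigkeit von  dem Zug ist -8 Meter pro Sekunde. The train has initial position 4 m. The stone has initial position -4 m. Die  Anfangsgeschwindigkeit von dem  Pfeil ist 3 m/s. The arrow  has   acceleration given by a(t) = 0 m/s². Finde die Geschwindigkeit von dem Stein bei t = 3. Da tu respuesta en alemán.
Wir müssen unsere Gleichung für den Ruck j(t) = -480·t^3 - 300·t^2 + 48·t - 12 2-mal integrieren. Mit ∫j(t)dt und Anwendung von a(0) = 4, finden wir a(t) = -120·t^4 - 100·t^3 + 24·t^2 - 12·t + 4. Die Stammfunktion von der Beschleunigung ist die Geschwindigkeit. Mit v(0) = -4 erhalten wir v(t) = -24·t^5 - 25·t^4 + 8·t^3 - 6·t^2 + 4·t - 4. Wir haben die Geschwindigkeit v(t) = -24·t^5 - 25·t^4 + 8·t^3 - 6·t^2 + 4·t - 4. Durch Einsetzen von t = 3: v(3) = -7687.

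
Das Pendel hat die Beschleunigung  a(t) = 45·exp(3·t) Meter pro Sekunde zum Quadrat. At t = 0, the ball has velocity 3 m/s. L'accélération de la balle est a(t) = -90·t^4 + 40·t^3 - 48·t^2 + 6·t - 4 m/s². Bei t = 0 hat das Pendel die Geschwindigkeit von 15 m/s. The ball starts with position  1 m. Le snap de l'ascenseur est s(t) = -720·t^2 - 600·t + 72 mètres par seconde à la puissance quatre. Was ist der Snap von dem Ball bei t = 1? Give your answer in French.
Pour résoudre ceci, nous devons prendre 2 dérivées de notre équation de l'accélération a(t) = -90·t^4 + 40·t^3 - 48·t^2 + 6·t - 4. En dérivant l'accélération, nous obtenons le jerk: j(t) = -360·t^3 + 120·t^2 - 96·t + 6. En dérivant le jerk, nous obtenons le snap: s(t) = -1080·t^2 + 240·t - 96. Nous avons le snap s(t) = -1080·t^2 + 240·t - 96. En substituant t = 1: s(1) = -936.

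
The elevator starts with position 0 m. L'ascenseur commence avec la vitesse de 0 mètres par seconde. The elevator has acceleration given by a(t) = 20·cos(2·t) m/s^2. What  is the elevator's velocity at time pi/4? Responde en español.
Debemos encontrar la integral de nuestra ecuación de la aceleración a(t) = 20·cos(2·t) 1 vez. La integral de la aceleración, con v(0) = 0, da la velocidad: v(t) = 10·sin(2·t). De la ecuación de la velocidad v(t) = 10·sin(2·t), sustituimos t = pi/4 para obtener v = 10.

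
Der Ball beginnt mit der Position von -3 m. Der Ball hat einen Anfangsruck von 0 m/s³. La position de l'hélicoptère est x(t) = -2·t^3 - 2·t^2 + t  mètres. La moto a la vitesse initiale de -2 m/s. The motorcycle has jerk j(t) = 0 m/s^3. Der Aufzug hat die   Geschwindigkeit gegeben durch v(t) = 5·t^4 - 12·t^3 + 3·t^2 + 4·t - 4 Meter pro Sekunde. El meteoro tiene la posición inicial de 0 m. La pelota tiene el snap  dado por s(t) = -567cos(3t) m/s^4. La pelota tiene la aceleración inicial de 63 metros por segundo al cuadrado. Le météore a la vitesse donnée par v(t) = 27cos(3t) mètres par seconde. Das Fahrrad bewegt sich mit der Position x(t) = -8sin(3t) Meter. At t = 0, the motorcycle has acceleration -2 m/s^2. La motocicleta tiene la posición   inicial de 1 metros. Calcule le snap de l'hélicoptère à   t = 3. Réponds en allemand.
Wir müssen unsere Gleichung für die Position x(t) = -2·t^3 - 2·t^2 + t 4-mal ableiten. Durch Ableiten von der Position erhalten wir die Geschwindigkeit: v(t) = -6·t^2 - 4·t + 1. Mit d/dt von v(t) finden wir a(t) = -12·t - 4. Durch Ableiten von der Beschleunigung erhalten wir den Ruck: j(t) = -12. Durch Ableiten von dem Ruck erhalten wir den Snap: s(t) = 0. Wir haben den Snap s(t) = 0. Durch Einsetzen von t = 3: s(3) = 0.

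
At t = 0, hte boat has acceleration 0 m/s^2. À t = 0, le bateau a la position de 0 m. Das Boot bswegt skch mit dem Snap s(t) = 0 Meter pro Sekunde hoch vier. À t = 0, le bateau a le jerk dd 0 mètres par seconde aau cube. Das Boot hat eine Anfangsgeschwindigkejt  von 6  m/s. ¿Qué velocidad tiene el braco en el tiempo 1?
Para resolver esto, necesitamos tomar 3 antiderivadas de nuestra ecuación del snap s(t) = 0. Integrando el snap y usando la condición inicial j(0) = 0, obtenemos j(t) = 0. La integral de la sacudida es la aceleración. Usando a(0) = 0, obtenemos a(t) = 0. Tomando ∫a(t)dt y aplicando v(0) = 6, encontramos v(t) = 6. De la ecuación de la velocidad v(t) = 6, sustituimos t = 1 para obtener v = 6.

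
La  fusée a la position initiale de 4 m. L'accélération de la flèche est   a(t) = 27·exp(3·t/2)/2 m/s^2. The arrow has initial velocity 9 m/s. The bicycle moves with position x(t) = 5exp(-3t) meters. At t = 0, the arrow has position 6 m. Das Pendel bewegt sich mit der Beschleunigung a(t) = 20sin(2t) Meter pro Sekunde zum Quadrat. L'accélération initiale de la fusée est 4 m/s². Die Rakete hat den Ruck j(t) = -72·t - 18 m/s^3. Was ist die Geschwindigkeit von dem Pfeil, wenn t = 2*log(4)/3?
Wir müssen unsere Gleichung für die Beschleunigung a(t) = 27·exp(3·t/2)/2 1-mal integrieren. Die Stammfunktion von der Beschleunigung, mit v(0) = 9, ergibt die Geschwindigkeit: v(t) = 9·exp(3·t/2). Wir haben die Geschwindigkeit v(t) = 9·exp(3·t/2). Durch Einsetzen von t = 2*log(4)/3: v(2*log(4)/3) = 36.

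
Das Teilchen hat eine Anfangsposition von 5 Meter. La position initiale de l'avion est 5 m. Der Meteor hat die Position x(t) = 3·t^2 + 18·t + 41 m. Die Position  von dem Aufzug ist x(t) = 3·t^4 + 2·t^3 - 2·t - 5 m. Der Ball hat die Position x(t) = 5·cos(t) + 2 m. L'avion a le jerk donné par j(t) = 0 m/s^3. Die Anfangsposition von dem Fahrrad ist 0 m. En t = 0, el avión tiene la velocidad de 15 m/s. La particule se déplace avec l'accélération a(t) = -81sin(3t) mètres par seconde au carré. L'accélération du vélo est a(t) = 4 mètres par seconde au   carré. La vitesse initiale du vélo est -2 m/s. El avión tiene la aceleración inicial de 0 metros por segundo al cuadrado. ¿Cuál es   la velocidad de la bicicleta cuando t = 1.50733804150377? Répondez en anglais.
We need to integrate our acceleration equation a(t) = 4 1 time. Integrating acceleration and using the initial condition v(0) = -2, we get v(t) = 4·t - 2. From the given velocity equation v(t) = 4·t - 2, we substitute t = 1.50733804150377 to get v = 4.02935216601508.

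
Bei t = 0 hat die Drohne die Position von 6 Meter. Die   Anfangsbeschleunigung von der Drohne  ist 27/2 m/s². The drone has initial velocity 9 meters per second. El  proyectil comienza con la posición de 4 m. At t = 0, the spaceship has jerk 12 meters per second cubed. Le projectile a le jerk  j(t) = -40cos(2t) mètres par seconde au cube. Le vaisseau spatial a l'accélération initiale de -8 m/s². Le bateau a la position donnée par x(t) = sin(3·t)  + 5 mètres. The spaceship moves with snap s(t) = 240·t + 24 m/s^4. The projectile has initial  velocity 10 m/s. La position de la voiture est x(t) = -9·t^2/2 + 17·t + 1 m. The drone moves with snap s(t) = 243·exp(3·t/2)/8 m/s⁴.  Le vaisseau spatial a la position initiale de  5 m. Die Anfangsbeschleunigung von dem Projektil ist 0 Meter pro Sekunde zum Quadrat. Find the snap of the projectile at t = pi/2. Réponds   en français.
En partant du jerk j(t) = -40·cos(2·t), nous prenons 1 dérivée. En prenant d/dt de j(t), nous trouvons s(t) = 80·sin(2·t). Nous avons le snap s(t) = 80·sin(2·t). En substituant t = pi/2: s(pi/2) = 0.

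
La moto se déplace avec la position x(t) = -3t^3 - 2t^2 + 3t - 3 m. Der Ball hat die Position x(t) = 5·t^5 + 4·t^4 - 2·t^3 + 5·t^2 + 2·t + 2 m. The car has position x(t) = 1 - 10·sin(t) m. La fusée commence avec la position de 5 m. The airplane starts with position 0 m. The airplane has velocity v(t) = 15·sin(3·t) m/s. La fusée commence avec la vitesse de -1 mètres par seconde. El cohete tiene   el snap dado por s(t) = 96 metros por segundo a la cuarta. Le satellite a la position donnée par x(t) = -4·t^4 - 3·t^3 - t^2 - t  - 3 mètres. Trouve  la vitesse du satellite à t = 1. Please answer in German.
Ausgehend von der Position x(t) = -4·t^4 - 3·t^3 - t^2 - t - 3, nehmen wir 1 Ableitung. Die Ableitung von der Position ergibt die Geschwindigkeit: v(t) = -16·t^3 - 9·t^2 - 2·t - 1. Mit v(t) = -16·t^3 - 9·t^2 - 2·t - 1 und Einsetzen von t = 1, finden wir v = -28.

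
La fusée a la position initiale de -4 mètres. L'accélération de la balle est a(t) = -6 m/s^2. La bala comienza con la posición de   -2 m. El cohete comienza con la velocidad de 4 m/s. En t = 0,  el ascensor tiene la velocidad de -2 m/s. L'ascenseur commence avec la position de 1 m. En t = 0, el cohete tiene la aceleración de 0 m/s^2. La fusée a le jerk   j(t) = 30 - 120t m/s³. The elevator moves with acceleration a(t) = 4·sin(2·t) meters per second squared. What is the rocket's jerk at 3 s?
Using j(t) = 30 - 120·t and substituting t = 3, we find j = -330.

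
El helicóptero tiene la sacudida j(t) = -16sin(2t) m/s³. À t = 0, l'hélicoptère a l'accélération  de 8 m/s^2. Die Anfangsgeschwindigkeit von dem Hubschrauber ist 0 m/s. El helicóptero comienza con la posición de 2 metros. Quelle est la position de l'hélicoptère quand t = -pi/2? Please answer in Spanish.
Necesitamos integrar nuestra ecuación de la sacudida j(t) = -16·sin(2·t) 3 veces. Integrando la sacudida y usando la condición inicial a(0) = 8, obtenemos a(t) = 8·cos(2·t). Tomando ∫a(t)dt y aplicando v(0) = 0, encontramos v(t) = 4·sin(2·t). La integral de la velocidad, con x(0) = 2, da la posición: x(t) = 4 - 2·cos(2·t). Usando x(t) = 4 - 2·cos(2·t) y sustituyendo t = -pi/2, encontramos x = 6.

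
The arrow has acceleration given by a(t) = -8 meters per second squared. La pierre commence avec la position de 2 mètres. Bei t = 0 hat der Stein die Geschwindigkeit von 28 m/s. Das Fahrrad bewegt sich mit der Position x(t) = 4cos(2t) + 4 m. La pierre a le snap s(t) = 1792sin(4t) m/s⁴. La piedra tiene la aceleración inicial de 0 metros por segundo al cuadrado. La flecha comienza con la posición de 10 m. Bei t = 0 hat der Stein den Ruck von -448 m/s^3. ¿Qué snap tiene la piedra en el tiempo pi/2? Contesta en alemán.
Wir haben den Snap s(t) = 1792·sin(4·t). Durch Einsetzen von t = pi/2: s(pi/2) = 0.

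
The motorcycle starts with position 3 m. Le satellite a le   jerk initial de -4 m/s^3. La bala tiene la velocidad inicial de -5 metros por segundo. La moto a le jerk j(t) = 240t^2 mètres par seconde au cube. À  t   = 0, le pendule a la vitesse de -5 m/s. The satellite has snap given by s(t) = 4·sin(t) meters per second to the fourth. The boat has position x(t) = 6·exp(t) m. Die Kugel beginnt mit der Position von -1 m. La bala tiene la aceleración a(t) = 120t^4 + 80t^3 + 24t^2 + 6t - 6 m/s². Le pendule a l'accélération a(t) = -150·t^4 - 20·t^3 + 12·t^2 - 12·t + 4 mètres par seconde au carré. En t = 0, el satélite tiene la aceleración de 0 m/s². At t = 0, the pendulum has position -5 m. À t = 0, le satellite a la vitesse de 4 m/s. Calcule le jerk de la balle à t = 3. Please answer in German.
Wir müssen unsere Gleichung für die Beschleunigung a(t) = 120·t^4 + 80·t^3 + 24·t^2 + 6·t - 6 1-mal ableiten. Durch Ableiten von der Beschleunigung erhalten wir den Ruck: j(t) = 480·t^3 + 240·t^2 + 48·t + 6. Aus der Gleichung für den Ruck j(t) = 480·t^3 + 240·t^2 + 48·t + 6, setzen wir t = 3 ein und erhalten j = 15270.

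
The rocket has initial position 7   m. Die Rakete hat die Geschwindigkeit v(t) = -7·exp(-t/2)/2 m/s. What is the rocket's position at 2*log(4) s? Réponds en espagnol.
Para resolver esto, necesitamos tomar 1 antiderivada de nuestra ecuación de la velocidad v(t) = -7·exp(-t/2)/2. La integral de la velocidad es la posición. Usando x(0) = 7, obtenemos x(t) = 7·exp(-t/2). De la ecuación de la posición x(t) = 7·exp(-t/2), sustituimos t = 2*log(4) para obtener x = 7/4.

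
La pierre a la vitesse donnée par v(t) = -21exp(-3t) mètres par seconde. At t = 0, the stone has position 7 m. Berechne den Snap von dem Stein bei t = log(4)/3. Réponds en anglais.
Starting from velocity v(t) = -21·exp(-3·t), we take 3 derivatives. Taking d/dt of v(t), we find a(t) = 63·exp(-3·t). Differentiating acceleration, we get jerk: j(t) = -189·exp(-3·t). Taking d/dt of j(t), we find s(t) = 567·exp(-3·t). We have snap s(t) = 567·exp(-3·t). Substituting t = log(4)/3: s(log(4)/3) = 567/4.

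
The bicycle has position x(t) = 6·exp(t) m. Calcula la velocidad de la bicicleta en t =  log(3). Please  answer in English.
To solve this, we need to take 1 derivative of our position equation x(t) = 6·exp(t). The derivative of position gives velocity: v(t) = 6·exp(t). From the given velocity equation v(t) = 6·exp(t), we substitute t = log(3) to get v = 18.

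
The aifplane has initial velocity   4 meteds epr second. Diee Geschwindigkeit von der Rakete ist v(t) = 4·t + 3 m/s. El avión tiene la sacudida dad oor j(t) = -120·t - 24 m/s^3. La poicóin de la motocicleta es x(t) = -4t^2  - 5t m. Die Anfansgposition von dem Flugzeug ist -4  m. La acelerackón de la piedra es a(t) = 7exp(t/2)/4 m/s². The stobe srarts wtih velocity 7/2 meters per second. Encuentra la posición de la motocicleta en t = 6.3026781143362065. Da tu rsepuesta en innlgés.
From the given position equation x(t) = -4·t^2 - 5·t, we substitute t = 6.3026781143362065 to get x = -190.408396223411.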